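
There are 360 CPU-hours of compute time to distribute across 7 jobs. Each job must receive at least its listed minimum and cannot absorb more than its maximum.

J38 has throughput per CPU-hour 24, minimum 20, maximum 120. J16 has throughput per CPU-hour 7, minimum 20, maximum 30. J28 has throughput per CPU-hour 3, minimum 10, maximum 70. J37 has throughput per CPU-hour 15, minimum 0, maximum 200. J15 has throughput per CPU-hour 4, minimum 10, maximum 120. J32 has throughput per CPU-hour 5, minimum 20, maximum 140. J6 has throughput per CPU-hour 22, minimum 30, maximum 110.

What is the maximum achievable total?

6660

Meeting every minimum uses 20+20+10+0+10+20+30 = 110 CPU-hours, leaving 250.
Rank by throughput per CPU-hour: J38 24 > J6 22 > J37 15 > J16 7 > J32 5 > J15 4 > J28 3.
J38: +100 to 120 (cap) → 150 left.
Give J6 80 more to hit its cap of 110 → 70 left.
J37: +70 (room for 200) → 70. Pool exhausted.
Total = 24×120 + 7×20 + 3×10 + 15×70 + 4×10 + 5×20 + 22×110 = 6660.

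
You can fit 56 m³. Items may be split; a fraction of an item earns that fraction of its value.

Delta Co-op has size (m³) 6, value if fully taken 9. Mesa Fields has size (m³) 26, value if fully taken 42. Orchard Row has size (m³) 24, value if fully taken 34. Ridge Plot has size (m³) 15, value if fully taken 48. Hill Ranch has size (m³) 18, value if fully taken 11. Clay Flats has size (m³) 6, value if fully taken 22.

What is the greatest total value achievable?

Best value per unit of size first: Clay Flats 22/6≈3.67, Ridge Plot 48/15≈3.2, Mesa Fields 42/26≈1.62, Delta Co-op 9/6≈1.5, Orchard Row 34/24≈1.42, Hill Ranch 11/18≈0.611.
All 6 m³ of Clay Flats fit (value 22) → 50 remain.
All 15 m³ of Ridge Plot fit (value 48) → 35 remain.
Take all of Mesa Fields (26 m³, value 42) → 9 m³ left.
Delta Co-op: take in full, 6 m³ for value 9 → 3 left.
Fill the last 3 m³ with part of Orchard Row: 3/24 of it earns 4.25.
Total value = 125.25.

125.25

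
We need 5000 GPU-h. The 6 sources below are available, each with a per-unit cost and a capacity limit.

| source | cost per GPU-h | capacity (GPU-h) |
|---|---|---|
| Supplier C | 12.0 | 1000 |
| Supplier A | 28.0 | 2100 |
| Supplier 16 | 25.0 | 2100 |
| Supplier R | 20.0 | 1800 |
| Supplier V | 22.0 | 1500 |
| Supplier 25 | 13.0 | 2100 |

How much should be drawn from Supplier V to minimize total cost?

100

Use sources in increasing cost order.
Supplier C at 12.0: take all 1000 GPU-h ; 4000 still needed.
Supplier 25 (13.0): use full 2100 ; 1900 GPU-h to go.
Supplier R at 20.0: take all 1800 GPU-h ; 100 still needed.
Supplier V (22.0): take the remaining 100 ; done.
Supplier 16, Supplier A: unused.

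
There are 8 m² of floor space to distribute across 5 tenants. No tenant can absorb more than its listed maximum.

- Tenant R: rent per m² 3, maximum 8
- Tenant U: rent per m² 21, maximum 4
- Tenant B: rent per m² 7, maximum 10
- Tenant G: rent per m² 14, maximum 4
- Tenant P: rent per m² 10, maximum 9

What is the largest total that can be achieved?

140

Highest rent per m² first: Tenant U 21 > Tenant G 14 > Tenant P 10 > Tenant B 7 > Tenant R 3.
Give Tenant U 4 to hit its cap of 4 ; 4 left.
Tenant G: +4 to 4 (cap) ; 0 left.
Total = 21×4 + 14×4 = 140.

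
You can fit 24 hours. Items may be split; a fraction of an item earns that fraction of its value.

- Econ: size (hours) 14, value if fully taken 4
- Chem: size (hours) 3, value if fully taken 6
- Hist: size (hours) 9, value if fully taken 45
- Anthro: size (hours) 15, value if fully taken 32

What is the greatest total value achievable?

Best value per unit of size first: Hist 45/9≈5, Anthro 32/15≈2.13, Chem 6/3≈2, Econ 4/14≈0.286.
All 9 hours of Hist fit (value 45) ; 15 remain.
Anthro: take in full, 15 hours for value 32 ; 0 left.
Total value = 77.

77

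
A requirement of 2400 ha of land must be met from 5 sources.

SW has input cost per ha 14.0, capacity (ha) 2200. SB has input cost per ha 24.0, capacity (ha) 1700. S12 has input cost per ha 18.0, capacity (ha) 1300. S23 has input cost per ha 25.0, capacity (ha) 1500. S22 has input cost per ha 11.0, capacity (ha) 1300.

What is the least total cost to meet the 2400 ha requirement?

29700

Use sources in increasing cost order.
S22 (11.0): use full 1300 → 1100 ha to go.
SW at 14.0: take 1100 of its 2200 → requirement met.
S12, SB, S23: unused.
Cost = 1300×11.0 + 1100×14.0 = 29700.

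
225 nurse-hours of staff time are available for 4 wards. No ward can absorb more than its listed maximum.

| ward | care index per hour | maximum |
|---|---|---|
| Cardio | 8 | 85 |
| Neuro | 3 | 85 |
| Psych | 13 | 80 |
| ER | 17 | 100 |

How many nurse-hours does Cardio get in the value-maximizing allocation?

45

Highest care index per hour first: ER 17 > Psych 13 > Cardio 8 > Neuro 3.
ER: +100 to 100 (cap) — 125 left.
Give Psych 80 to hit its cap of 80 — 45 left.
Only 45 left; Cardio takes them to reach 45.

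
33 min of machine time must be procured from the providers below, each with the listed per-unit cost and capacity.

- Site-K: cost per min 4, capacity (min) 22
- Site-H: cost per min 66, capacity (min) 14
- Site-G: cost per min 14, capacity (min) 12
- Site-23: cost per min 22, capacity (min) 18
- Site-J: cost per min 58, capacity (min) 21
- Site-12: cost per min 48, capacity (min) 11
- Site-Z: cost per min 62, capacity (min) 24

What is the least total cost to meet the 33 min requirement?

242

Fill from the cheapest provider first.
Site-K at 4: take all 22 min ; 11 still needed.
Site-G at 14: take 11 of its 12 ; requirement met.
Site-23, Site-12, Site-J, Site-Z, Site-H: unused.
Cost = 22×4 + 11×14 = 242.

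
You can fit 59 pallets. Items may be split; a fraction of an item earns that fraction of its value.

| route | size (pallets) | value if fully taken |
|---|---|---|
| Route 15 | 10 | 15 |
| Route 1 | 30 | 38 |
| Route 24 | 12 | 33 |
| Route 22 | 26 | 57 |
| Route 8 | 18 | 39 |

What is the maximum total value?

Best value per unit of size first: Route 24 33/12≈2.75, Route 22 57/26≈2.19, Route 8 39/18≈2.17, Route 15 15/10≈1.5, Route 1 38/30≈1.27.
Route 24: take in full, 12 pallets for value 33 — 47 left.
Take all of Route 22 (26 pallets, value 57) — 21 pallets left.
Take all of Route 8 (18 pallets, value 39) — 3 pallets left.
3 pallets left: a 3/10 share of Route 15 gives 15×3/10 = 4.5.
Total value = 133.5.

133.5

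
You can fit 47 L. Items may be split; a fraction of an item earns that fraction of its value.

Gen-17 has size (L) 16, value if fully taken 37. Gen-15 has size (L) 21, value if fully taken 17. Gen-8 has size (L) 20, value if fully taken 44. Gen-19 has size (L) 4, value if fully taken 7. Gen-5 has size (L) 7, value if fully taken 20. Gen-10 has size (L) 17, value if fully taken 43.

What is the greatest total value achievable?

115.4

Best value per unit of size first: Gen-5 20/7≈2.86, Gen-10 43/17≈2.53, Gen-17 37/16≈2.31, Gen-8 44/20≈2.2, Gen-19 7/4≈1.75, Gen-15 17/21≈0.81.
All 7 L of Gen-5 fit (value 20) → 40 remain.
All 17 L of Gen-10 fit (value 43) → 23 remain.
Take all of Gen-17 (16 L, value 37) → 7 L left.
Fill the last 7 L with part of Gen-8: 7/20 of it earns 15.4.
Total value = 115.4.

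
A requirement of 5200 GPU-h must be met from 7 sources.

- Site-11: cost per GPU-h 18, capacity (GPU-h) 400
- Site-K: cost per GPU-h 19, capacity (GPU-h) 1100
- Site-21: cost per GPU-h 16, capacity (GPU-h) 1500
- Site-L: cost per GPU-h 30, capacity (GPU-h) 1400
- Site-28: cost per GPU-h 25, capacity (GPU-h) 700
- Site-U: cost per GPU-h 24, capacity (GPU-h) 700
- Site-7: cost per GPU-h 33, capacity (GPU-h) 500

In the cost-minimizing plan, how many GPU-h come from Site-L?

800

Cheapest first:
Site-21 at 16: take all 1500 GPU-h → 3700 still needed.
Site-11 at 18: take all 400 GPU-h → 3300 still needed.
Take 1100 from Site-K at 19 → need 2200 more.
Site-U at 24: take all 700 GPU-h → 1500 still needed.
Site-28 (25): use full 700 → 800 GPU-h to go.
Site-L at 30: take 800 of its 1400 → requirement met.
Site-7: unused.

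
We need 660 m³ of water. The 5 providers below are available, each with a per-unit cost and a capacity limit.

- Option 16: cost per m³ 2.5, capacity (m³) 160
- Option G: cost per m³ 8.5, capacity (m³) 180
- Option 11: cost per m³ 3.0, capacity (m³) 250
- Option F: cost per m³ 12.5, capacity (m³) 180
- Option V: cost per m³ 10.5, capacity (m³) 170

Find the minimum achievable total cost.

Use providers in increasing cost order.
Option 16 (2.5): use full 160 → 500 m³ to go.
Option 11 (3.0): use full 250 → 250 m³ to go.
Option G (8.5): use full 180 → 70 m³ to go.
Take 70 from Option V at 10.5 to finish.
Option F: unused.
Cost = 160×2.5 + 250×3.0 + 180×8.5 + 70×10.5 = 3415.

3415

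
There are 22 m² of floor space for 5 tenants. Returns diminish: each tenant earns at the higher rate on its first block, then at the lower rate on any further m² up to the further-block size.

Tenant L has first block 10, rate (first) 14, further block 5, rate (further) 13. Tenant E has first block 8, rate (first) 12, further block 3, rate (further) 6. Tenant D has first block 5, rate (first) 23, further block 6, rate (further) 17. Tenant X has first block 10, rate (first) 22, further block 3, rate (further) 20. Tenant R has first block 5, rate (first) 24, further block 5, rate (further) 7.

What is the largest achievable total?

Rank every tier by rate: Tenant R/tier1 24 > Tenant D/tier1 23 > Tenant X/tier1 22 > Tenant X/tier2 20 > Tenant D/tier2 17 > Tenant L/tier1 14 > Tenant L/tier2 13 > Tenant E/tier1 12 > Tenant R/tier2 7 > Tenant E/tier2 6.
Tenant R tier1 at 24: fill all 5 → 17 left.
Tenant D tier1 at 23: fill all 5 → 12 left.
Tenant X/tier1 (22): +10 → 2 left.
2 remain; put them into Tenant X tier2 at 20.
Total = 24×5 + 23×5 + 22×10 + 20×2 = 495.

495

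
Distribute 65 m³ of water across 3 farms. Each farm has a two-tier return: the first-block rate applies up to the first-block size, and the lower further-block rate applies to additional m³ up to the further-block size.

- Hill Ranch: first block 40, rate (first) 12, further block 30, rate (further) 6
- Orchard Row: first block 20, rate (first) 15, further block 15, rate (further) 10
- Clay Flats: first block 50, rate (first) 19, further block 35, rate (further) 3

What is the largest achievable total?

1175

Rank every tier by rate: Clay Flats/tier1 19 > Orchard Row/tier1 15 > Hill Ranch/tier1 12 > Orchard Row/tier2 10 > Hill Ranch/tier2 6 > Clay Flats/tier2 3.
Clay Flats tier1 at 19: fill all 50 → 15 left.
Orchard Row tier1 at 15: only 15 left, fill 15.
Total = 19×50 + 15×15 = 1175.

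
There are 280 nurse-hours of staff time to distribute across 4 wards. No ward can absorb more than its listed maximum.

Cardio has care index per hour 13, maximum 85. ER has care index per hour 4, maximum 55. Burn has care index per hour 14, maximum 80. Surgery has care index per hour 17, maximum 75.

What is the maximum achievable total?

3660

Order the wards by care index per hour: Surgery 17 > Burn 14 > Cardio 13 > ER 4.
Surgery: +75 to 75 (cap) ; 205 left.
Burn: +80 to 80 (cap) ; 125 left.
Cardio takes 85 to reach its cap of 85 ; 40 left.
Only 40 left; ER takes them to reach 40.
Total = 13×85 + 4×40 + 14×80 + 17×75 = 3660.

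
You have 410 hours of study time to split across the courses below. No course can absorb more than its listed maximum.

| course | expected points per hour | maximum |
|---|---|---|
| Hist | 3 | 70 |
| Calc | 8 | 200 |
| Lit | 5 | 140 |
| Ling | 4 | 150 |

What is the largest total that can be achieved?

Highest expected points per hour first: Calc 8 > Lit 5 > Ling 4 > Hist 3.
Calc: +200 to 200 (cap) — 210 left.
Lit: +140 to 140 (cap) — 70 left.
Only 70 left; Ling takes them to reach 70.
Total = 8×200 + 5×140 + 4×70 = 2580.

2580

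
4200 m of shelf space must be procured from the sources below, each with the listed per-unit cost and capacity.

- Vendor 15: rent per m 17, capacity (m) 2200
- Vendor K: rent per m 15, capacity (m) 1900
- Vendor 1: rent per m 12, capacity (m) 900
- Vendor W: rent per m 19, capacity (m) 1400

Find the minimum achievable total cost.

63100

Use sources in increasing cost order.
Take 900 from Vendor 1 at 12 ; need 3300 more.
Vendor K at 15: take all 1900 m ; 1400 still needed.
Vendor 15 (17): take the remaining 1400 ; done.
Vendor W: unused.
Cost = 900×12 + 1900×15 + 1400×17 = 63100.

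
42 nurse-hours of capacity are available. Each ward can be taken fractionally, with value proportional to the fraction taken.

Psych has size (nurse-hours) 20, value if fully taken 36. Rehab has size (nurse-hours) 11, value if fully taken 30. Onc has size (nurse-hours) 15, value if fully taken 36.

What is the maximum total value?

Best value per unit of size first: Rehab 30/11≈2.73, Onc 36/15≈2.4, Psych 36/20≈1.8.
Rehab: take in full, 11 nurse-hours for value 30 → 31 left.
Onc: take in full, 15 nurse-hours for value 36 → 16 left.
16 nurse-hours left: a 16/20 share of Psych gives 36×16/20 = 28.8.
Total value = 94.8.

94.8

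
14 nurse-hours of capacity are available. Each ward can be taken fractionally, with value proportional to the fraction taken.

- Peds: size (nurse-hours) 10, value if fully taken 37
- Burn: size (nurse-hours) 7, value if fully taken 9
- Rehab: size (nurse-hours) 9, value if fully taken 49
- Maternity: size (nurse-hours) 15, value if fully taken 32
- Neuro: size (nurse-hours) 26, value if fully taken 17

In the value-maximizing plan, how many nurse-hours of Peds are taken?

5

Rank by value-to-size ratio: Rehab 49/9≈5.44, Peds 37/10≈3.7, Maternity 32/15≈2.13, Burn 9/7≈1.29, Neuro 17/26≈0.654.
Rehab: take in full, 9 nurse-hours for value 49 ; 5 left.
Fill the last 5 nurse-hours with part of Peds: 5/10 of it earns 18.5.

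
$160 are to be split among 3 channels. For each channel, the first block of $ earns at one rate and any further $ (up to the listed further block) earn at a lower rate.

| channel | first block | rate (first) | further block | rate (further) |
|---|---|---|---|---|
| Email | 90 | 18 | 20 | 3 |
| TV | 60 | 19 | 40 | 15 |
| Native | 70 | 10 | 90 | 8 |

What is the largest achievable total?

2910

Rank every tier by rate: TV/T1 19 > Email/T1 18 > TV/T2 15 > Native/T1 10 > Native/T2 8 > Email/T2 3.
Fill TV T1 block (60 at 19) → 100 left.
Email T1 at 18: fill all 90 → 10 left.
TV T2 at 15: only 10 left, fill 10.
Total = 19×60 + 18×90 + 15×10 = 2910.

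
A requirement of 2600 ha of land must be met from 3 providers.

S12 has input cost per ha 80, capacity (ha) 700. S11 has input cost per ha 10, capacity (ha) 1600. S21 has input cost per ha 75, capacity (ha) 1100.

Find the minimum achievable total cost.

91000

Cheapest first:
S11 at 10: take all 1600 ha ; 1000 still needed.
Take 1000 from S21 at 75 to finish.
S12: unused.
Cost = 1600×10 + 1000×75 = 91000.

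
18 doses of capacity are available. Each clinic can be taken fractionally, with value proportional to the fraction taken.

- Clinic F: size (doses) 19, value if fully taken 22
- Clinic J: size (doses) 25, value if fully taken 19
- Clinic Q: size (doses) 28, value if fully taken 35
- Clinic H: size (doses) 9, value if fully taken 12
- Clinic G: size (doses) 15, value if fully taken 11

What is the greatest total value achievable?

Rank by value-to-size ratio: Clinic H 12/9≈1.33, Clinic Q 35/28≈1.25, Clinic F 22/19≈1.16, Clinic J 19/25≈0.76, Clinic G 11/15≈0.733.
Clinic H: take in full, 9 doses for value 12 — 9 left.
9 doses left: a 9/28 share of Clinic Q gives 35×9/28 = 11.25.
Total value = 23.25.

23.25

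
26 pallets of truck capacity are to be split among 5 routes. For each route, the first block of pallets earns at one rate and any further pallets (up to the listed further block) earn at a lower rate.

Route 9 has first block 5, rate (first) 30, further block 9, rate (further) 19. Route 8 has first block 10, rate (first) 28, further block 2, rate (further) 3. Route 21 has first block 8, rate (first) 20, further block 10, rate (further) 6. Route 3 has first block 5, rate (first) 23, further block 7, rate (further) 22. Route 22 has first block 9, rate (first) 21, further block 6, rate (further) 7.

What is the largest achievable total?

Treat each block as its own option and order by rate: Route 9/first 30 > Route 8/first 28 > Route 3/first 23 > Route 3/second 22 > Route 22/first 21 > Route 21/first 20 > Route 9/second 19 > Route 22/second 7 > Route 21/second 6 > Route 8/second 3.
Route 9/first (30): +5 ; 21 left.
Route 8 first at 28: fill all 10 ; 11 left.
Fill Route 3 first block (5 at 23) ; 6 left.
Route 3 second at 22: only 6 left, fill 6.
Total = 30×5 + 28×10 + 23×5 + 22×6 = 677.

677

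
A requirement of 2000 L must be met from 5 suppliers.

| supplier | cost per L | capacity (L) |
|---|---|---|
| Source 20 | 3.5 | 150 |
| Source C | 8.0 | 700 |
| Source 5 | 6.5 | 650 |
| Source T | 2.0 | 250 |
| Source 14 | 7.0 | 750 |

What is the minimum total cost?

Cheapest first:
Source T at 2.0: take all 250 L — 1750 still needed.
Source 20 at 3.5: take all 150 L — 1600 still needed.
Source 5 at 6.5: take all 650 L — 950 still needed.
Take 750 from Source 14 at 7.0 — need 200 more.
Source C (8.0): take the remaining 200 — done.
Cost = 250×2.0 + 150×3.5 + 650×6.5 + 750×7.0 + 200×8.0 = 12100.

12100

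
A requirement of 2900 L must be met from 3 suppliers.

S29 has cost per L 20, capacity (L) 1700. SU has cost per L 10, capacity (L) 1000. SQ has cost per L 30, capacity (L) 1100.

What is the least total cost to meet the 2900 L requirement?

50000

Cheapest first:
Take 1000 from SU at 10 → need 1900 more.
S29 (20): use full 1700 → 200 L to go.
Take 200 from SQ at 30 to finish.
Cost = 1000×10 + 1700×20 + 200×30 = 50000.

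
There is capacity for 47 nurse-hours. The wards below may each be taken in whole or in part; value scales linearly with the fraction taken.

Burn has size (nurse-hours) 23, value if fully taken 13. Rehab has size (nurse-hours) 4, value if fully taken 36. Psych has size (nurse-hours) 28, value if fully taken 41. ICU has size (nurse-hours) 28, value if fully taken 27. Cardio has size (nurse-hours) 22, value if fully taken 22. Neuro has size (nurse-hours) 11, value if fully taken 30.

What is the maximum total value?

111

Rank by value-to-size ratio: Rehab 36/4≈9, Neuro 30/11≈2.73, Psych 41/28≈1.46, Cardio 22/22≈1, ICU 27/28≈0.964, Burn 13/23≈0.565.
Rehab: take in full, 4 nurse-hours for value 36 ; 43 left.
Take all of Neuro (11 nurse-hours, value 30) ; 32 nurse-hours left.
Psych: take in full, 28 nurse-hours for value 41 ; 4 left.
Fill the last 4 nurse-hours with part of Cardio: 4/22 of it earns 4.
Total value = 111.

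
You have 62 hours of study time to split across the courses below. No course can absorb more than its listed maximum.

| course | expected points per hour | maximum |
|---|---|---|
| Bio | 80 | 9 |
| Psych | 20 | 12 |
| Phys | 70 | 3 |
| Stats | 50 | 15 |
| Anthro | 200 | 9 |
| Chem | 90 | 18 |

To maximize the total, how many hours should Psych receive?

8

Highest expected points per hour first: Anthro 200 > Chem 90 > Bio 80 > Phys 70 > Stats 50 > Psych 20.
Anthro takes 9 to reach its cap of 9 ; 53 left.
Chem: +18 to 18 (cap) ; 35 left.
Give Bio 9 to hit its cap of 9 ; 26 left.
Phys takes 3 to reach its cap of 3 ; 23 left.
Stats: +15 to 15 (cap) ; 8 left.
Only 8 left; Psych takes them to reach 8.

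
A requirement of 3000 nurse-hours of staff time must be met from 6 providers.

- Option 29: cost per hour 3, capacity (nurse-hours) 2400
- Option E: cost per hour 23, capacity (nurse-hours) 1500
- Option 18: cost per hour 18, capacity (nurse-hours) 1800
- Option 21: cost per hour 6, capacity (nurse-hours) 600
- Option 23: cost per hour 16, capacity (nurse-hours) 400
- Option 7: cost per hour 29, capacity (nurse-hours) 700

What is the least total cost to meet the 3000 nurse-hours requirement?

10800

Use providers in increasing cost order.
Take 2400 from Option 29 at 3 ; need 600 more.
Option 21 (6): use full 600 ; 0 nurse-hours to go.
Option 23, Option 18, Option E, Option 7: unused.
Cost = 2400×3 + 600×6 = 10800.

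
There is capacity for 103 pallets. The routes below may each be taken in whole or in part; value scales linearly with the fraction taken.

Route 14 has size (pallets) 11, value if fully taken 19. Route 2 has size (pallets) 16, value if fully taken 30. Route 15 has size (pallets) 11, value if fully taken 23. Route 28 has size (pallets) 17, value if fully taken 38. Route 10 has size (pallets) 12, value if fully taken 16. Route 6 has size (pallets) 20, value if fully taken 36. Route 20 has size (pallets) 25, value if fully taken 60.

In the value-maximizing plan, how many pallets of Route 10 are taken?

3

Sort by value density: Route 20 60/25≈2.4, Route 28 38/17≈2.24, Route 15 23/11≈2.09, Route 2 30/16≈1.88, Route 6 36/20≈1.8, Route 14 19/11≈1.73, Route 10 16/12≈1.33.
Route 20: take in full, 25 pallets for value 60 — 78 left.
Route 28: take in full, 17 pallets for value 38 — 61 left.
Route 15: take in full, 11 pallets for value 23 — 50 left.
All 16 pallets of Route 2 fit (value 30) — 34 remain.
All 20 pallets of Route 6 fit (value 36) — 14 remain.
Route 14: take in full, 11 pallets for value 19 — 3 left.
Fill the last 3 pallets with part of Route 10: 3/12 of it earns 4.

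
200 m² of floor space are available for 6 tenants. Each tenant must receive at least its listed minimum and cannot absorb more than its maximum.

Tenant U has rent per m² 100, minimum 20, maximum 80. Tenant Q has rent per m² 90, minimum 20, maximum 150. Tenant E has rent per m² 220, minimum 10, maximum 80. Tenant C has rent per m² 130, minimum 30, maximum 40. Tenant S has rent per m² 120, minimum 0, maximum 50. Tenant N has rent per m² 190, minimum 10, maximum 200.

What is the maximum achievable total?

Meeting every minimum uses 20+20+10+30+0+10 = 90 m², leaving 110.
Order the tenants by rent per m²: Tenant E 220 > Tenant N 190 > Tenant C 130 > Tenant S 120 > Tenant U 100 > Tenant Q 90.
Tenant E: +70 to 80 (cap) — 40 left.
Tenant N has room for 190 more but only 40 remain, so it gets 50.
Total = 100×20 + 90×20 + 220×80 + 130×30 + 190×50 = 34800.

34800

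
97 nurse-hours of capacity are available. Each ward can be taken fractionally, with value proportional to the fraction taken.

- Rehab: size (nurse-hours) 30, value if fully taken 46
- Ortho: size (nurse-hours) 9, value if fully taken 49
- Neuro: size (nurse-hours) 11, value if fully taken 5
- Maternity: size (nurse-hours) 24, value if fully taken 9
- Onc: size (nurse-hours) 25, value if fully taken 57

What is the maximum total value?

165.25

Rank by value-to-size ratio: Ortho 49/9≈5.44, Onc 57/25≈2.28, Rehab 46/30≈1.53, Neuro 5/11≈0.455, Maternity 9/24≈0.375.
Ortho: take in full, 9 nurse-hours for value 49 — 88 left.
Onc: take in full, 25 nurse-hours for value 57 — 63 left.
Take all of Rehab (30 nurse-hours, value 46) — 33 nurse-hours left.
Take all of Neuro (11 nurse-hours, value 5) — 22 nurse-hours left.
Fill the last 22 nurse-hours with part of Maternity: 22/24 of it earns 8.25.
Total value = 165.25.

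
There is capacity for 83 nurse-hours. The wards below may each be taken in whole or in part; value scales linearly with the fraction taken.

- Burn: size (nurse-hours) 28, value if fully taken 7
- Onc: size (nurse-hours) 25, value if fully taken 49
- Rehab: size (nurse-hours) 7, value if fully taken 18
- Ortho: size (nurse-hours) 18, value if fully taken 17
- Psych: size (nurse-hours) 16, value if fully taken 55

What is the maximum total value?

143.25

Best value per unit of size first: Psych 55/16≈3.44, Rehab 18/7≈2.57, Onc 49/25≈1.96, Ortho 17/18≈0.944, Burn 7/28≈0.25.
Take all of Psych (16 nurse-hours, value 55) → 67 nurse-hours left.
Take all of Rehab (7 nurse-hours, value 18) → 60 nurse-hours left.
Take all of Onc (25 nurse-hours, value 49) → 35 nurse-hours left.
Ortho: take in full, 18 nurse-hours for value 17 → 17 left.
Only 17 nurse-hours remain; take 17/28 of Burn for value 7×17/28 = 4.25.
Total value = 143.25.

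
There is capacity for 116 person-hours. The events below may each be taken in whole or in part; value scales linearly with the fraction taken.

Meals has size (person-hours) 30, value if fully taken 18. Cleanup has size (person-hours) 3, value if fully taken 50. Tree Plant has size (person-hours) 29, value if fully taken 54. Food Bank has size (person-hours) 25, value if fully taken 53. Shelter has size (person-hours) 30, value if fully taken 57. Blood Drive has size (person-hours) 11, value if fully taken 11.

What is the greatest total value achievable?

235.8

Sort by value density: Cleanup 50/3≈16.7, Food Bank 53/25≈2.12, Shelter 57/30≈1.9, Tree Plant 54/29≈1.86, Blood Drive 11/11≈1, Meals 18/30≈0.6.
Take all of Cleanup (3 person-hours, value 50) — 113 person-hours left.
All 25 person-hours of Food Bank fit (value 53) — 88 remain.
All 30 person-hours of Shelter fit (value 57) — 58 remain.
Tree Plant: take in full, 29 person-hours for value 54 — 29 left.
Take all of Blood Drive (11 person-hours, value 11) — 18 person-hours left.
18 person-hours left: a 18/30 share of Meals gives 18×18/30 = 10.8.
Total value = 235.8.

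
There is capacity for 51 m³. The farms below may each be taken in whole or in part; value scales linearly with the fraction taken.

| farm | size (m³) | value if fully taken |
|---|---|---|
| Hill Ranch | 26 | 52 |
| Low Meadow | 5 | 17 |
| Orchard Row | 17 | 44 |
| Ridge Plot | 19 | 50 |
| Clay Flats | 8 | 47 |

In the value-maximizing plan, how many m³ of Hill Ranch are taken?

2

Rank by value-to-size ratio: Clay Flats 47/8≈5.88, Low Meadow 17/5≈3.4, Ridge Plot 50/19≈2.63, Orchard Row 44/17≈2.59, Hill Ranch 52/26≈2.
All 8 m³ of Clay Flats fit (value 47) ; 43 remain.
Low Meadow: take in full, 5 m³ for value 17 ; 38 left.
Ridge Plot: take in full, 19 m³ for value 50 ; 19 left.
All 17 m³ of Orchard Row fit (value 44) ; 2 remain.
2 m³ left: a 2/26 share of Hill Ranch gives 52×2/26 = 4.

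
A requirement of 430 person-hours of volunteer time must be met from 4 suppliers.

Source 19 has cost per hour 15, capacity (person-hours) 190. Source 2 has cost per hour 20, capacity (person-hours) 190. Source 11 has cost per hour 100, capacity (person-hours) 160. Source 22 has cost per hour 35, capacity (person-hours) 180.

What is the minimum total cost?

8400

Cheapest first:
Source 19 (15): use full 190 — 240 person-hours to go.
Take 190 from Source 2 at 20 — need 50 more.
Source 22 at 35: take 50 of its 180 — requirement met.
Source 11: unused.
Cost = 190×15 + 190×20 + 50×35 = 8400.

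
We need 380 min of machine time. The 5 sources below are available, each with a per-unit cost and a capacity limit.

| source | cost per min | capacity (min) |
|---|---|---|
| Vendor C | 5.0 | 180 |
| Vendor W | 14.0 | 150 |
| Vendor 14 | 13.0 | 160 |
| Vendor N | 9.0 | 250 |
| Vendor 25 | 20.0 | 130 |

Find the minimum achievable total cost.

2700

Fill from the cheapest source first.
Vendor C (5.0): use full 180 → 200 min to go.
Vendor N at 9.0: take 200 of its 250 → requirement met.
Vendor 14, Vendor W, Vendor 25: unused.
Cost = 180×5.0 + 200×9.0 = 2700.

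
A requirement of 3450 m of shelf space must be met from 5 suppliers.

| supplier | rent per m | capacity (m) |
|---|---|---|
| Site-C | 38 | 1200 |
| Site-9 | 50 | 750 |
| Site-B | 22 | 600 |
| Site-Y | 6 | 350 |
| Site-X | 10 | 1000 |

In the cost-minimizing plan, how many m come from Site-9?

300

Use suppliers in increasing cost order.
Site-Y at 6: take all 350 m ; 3100 still needed.
Take 1000 from Site-X at 10 ; need 2100 more.
Site-B at 22: take all 600 m ; 1500 still needed.
Take 1200 from Site-C at 38 ; need 300 more.
Site-9 (50): take the remaining 300 ; done.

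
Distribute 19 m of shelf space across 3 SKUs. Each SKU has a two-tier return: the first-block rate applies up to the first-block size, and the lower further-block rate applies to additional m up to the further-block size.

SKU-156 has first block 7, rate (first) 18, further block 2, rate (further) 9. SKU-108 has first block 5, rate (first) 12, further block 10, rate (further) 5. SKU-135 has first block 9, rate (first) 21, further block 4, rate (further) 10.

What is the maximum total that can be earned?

Rank every tier by rate: SKU-135/T1 21 > SKU-156/T1 18 > SKU-108/T1 12 > SKU-135/T2 10 > SKU-156/T2 9 > SKU-108/T2 5.
SKU-135/T1 (21): +9 ; 10 left.
SKU-156 T1 at 18: fill all 7 ; 3 left.
3 remain; put them into SKU-108 T1 at 12.
Total = 21×9 + 18×7 + 12×3 = 351.

351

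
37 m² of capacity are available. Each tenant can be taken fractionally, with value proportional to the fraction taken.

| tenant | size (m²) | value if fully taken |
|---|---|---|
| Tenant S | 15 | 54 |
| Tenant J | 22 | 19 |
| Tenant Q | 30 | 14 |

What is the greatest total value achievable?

73

Sort by value density: Tenant S 54/15≈3.6, Tenant J 19/22≈0.864, Tenant Q 14/30≈0.467.
All 15 m² of Tenant S fit (value 54) — 22 remain.
Tenant J: take in full, 22 m² for value 19 — 0 left.
Total value = 73.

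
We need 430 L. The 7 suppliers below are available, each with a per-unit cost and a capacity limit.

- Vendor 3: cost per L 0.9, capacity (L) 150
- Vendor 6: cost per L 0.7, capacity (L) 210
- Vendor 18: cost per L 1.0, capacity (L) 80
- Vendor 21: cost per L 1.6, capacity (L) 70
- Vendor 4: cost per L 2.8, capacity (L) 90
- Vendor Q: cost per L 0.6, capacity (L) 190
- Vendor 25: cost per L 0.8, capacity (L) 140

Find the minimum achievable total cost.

Fill from the cheapest supplier first.
Vendor Q at 0.6: take all 190 L ; 240 still needed.
Vendor 6 at 0.7: take all 210 L ; 30 still needed.
Vendor 25 (0.8): take the remaining 30 ; done.
Vendor 3, Vendor 18, Vendor 21, Vendor 4: unused.
Cost = 190×0.6 + 210×0.7 + 30×0.8 = 285.

285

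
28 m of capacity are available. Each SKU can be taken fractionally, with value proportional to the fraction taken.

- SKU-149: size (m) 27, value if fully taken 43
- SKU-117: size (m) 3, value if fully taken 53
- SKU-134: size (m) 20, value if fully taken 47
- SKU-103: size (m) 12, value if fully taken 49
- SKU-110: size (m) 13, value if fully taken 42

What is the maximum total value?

144

Best value per unit of size first: SKU-117 53/3≈17.7, SKU-103 49/12≈4.08, SKU-110 42/13≈3.23, SKU-134 47/20≈2.35, SKU-149 43/27≈1.59.
Take all of SKU-117 (3 m, value 53) — 25 m left.
SKU-103: take in full, 12 m for value 49 — 13 left.
SKU-110: take in full, 13 m for value 42 — 0 left.
Total value = 144.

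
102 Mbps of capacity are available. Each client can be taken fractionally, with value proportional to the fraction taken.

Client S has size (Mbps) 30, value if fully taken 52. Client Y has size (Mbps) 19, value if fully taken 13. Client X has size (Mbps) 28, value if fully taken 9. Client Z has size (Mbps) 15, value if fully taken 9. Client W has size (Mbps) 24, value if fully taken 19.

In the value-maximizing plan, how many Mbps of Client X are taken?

Best value per unit of size first: Client S 52/30≈1.73, Client W 19/24≈0.792, Client Y 13/19≈0.684, Client Z 9/15≈0.6, Client X 9/28≈0.321.
Client S: take in full, 30 Mbps for value 52 ; 72 left.
Client W: take in full, 24 Mbps for value 19 ; 48 left.
Take all of Client Y (19 Mbps, value 13) ; 29 Mbps left.
All 15 Mbps of Client Z fit (value 9) ; 14 remain.
Only 14 Mbps remain; take 14/28 of Client X for value 9×14/28 = 4.5.

14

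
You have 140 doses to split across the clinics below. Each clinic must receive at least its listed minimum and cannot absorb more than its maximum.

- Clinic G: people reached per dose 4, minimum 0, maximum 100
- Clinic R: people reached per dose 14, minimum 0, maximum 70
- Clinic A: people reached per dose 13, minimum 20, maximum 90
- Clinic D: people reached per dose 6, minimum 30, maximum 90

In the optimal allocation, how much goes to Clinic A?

Meeting every minimum uses 0+0+20+30 = 50 doses, leaving 90.
Order the clinics by people reached per dose: Clinic R 14 > Clinic A 13 > Clinic D 6 > Clinic G 4.
Clinic R takes 70 more to reach its cap of 70 → 20 left.
Clinic A has room for 70 more but only 20 remain, so it gets 40.

40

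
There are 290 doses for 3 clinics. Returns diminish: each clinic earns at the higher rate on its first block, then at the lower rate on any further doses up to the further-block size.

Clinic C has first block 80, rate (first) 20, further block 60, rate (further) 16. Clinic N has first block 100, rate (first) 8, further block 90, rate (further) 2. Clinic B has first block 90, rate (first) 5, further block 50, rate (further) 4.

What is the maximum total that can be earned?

Order all 6 blocks by rate: Clinic C/first 20 > Clinic C/second 16 > Clinic N/first 8 > Clinic B/first 5 > Clinic B/second 4 > Clinic N/second 2.
Fill Clinic C first block (80 at 20) — 210 left.
Clinic C/second (16): +60 — 150 left.
Fill Clinic N first block (100 at 8) — 50 left.
50 remain; put them into Clinic B first at 5.
Total = 20×80 + 16×60 + 8×100 + 5×50 = 3610.

3610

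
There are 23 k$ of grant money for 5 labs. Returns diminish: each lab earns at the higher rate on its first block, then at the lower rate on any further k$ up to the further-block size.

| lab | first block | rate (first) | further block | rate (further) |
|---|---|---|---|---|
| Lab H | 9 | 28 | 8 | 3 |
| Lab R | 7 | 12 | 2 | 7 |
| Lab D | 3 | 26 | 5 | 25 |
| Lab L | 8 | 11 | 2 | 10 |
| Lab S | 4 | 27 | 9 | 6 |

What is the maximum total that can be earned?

Treat each block as its own option and order by rate: Lab H/first 28 > Lab S/first 27 > Lab D/first 26 > Lab D/second 25 > Lab R/first 12 > Lab L/first 11 > Lab L/second 10 > Lab R/second 7 > Lab S/second 6 > Lab H/second 3.
Lab H/first (28): +9 → 14 left.
Fill Lab S first block (4 at 27) → 10 left.
Lab D first at 26: fill all 3 → 7 left.
Lab D/second (25): +5 → 2 left.
2 remain; put them into Lab R first at 12.
Total = 28×9 + 27×4 + 26×3 + 25×5 + 12×2 = 587.

587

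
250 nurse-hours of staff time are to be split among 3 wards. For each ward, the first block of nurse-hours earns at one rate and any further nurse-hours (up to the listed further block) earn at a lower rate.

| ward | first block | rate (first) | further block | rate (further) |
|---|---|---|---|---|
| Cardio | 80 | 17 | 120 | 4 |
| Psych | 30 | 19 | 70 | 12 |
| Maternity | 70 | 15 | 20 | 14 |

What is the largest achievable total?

3860

Order all 6 blocks by rate: Psych/first 19 > Cardio/first 17 > Maternity/first 15 > Maternity/second 14 > Psych/second 12 > Cardio/second 4.
Psych/first (19): +30 ; 220 left.
Cardio/first (17): +80 ; 140 left.
Maternity first at 15: fill all 70 ; 70 left.
Maternity/second (14): +20 ; 50 left.
50 remain; put them into Psych second at 12.
Total = 19×30 + 17×80 + 15×70 + 14×20 + 12×50 = 3860.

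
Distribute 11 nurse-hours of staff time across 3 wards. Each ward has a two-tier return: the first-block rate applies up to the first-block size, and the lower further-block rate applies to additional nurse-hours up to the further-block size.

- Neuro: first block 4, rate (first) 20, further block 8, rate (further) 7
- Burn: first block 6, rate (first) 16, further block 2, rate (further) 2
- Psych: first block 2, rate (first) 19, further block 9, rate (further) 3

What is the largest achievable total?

198

Treat each block as its own option and order by rate: Neuro/T1 20 > Psych/T1 19 > Burn/T1 16 > Neuro/T2 7 > Psych/T2 3 > Burn/T2 2.
Neuro/T1 (20): +4 — 7 left.
Fill Psych T1 block (2 at 19) — 5 left.
Burn T1 at 16: only 5 left, fill 5.
Total = 20×4 + 19×2 + 16×5 = 198.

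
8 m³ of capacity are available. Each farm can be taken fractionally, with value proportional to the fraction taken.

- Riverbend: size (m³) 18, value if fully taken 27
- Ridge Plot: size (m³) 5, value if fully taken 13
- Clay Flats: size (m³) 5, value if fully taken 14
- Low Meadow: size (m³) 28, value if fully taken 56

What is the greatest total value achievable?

21.8

Rank by value-to-size ratio: Clay Flats 14/5≈2.8, Ridge Plot 13/5≈2.6, Low Meadow 56/28≈2, Riverbend 27/18≈1.5.
All 5 m³ of Clay Flats fit (value 14) — 3 remain.
3 m³ left: a 3/5 share of Ridge Plot gives 13×3/5 = 7.8.
Total value = 21.8.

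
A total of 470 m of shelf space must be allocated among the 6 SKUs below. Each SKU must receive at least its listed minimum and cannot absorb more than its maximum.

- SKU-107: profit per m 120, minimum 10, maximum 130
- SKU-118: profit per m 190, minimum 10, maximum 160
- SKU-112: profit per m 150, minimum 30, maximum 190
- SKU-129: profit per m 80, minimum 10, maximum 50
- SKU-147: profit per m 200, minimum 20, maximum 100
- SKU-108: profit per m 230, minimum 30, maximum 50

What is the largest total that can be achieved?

84900

Meeting every minimum uses 10+10+30+10+20+30 = 110 m, leaving 360.
Rank by profit per m: SKU-108 230 > SKU-147 200 > SKU-118 190 > SKU-112 150 > SKU-107 120 > SKU-129 80.
Give SKU-108 20 more to hit its cap of 50 ; 340 left.
Give SKU-147 80 more to hit its cap of 100 ; 260 left.
Give SKU-118 150 more to hit its cap of 160 ; 110 left.
SKU-112 has room for 160 more but only 110 remain, so it gets 140.
Total = 120×10 + 190×160 + 150×140 + 80×10 + 200×100 + 230×50 = 84900.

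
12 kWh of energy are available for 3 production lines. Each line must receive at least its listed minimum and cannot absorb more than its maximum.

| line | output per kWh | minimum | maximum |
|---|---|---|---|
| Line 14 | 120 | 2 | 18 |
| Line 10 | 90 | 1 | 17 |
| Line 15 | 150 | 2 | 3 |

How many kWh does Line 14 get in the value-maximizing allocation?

Meeting every minimum uses 2+1+2 = 5 kWh, leaving 7.
Order the production lines by output per kWh: Line 15 150 > Line 14 120 > Line 10 90.
Give Line 15 1 more to hit its cap of 3 → 6 left.
Only 6 left; Line 14 takes them to reach 8.

8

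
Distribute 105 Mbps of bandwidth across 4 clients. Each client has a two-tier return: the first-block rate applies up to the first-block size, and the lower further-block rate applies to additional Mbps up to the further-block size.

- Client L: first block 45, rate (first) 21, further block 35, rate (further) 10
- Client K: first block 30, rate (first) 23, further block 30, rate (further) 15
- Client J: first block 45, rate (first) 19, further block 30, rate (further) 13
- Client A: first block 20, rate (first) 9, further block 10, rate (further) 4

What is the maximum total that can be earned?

Rank every tier by rate: Client K/first 23 > Client L/first 21 > Client J/first 19 > Client K/second 15 > Client J/second 13 > Client L/second 10 > Client A/first 9 > Client A/second 4.
Fill Client K first block (30 at 23) ; 75 left.
Client L/first (21): +45 ; 30 left.
30 remain; put them into Client J first at 19.
Total = 23×30 + 21×45 + 19×30 = 2205.

2205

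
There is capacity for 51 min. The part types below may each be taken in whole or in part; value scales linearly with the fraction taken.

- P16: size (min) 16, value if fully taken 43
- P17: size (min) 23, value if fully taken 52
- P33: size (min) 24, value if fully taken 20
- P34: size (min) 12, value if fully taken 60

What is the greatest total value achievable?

155

Sort by value density: P34 60/12≈5, P16 43/16≈2.69, P17 52/23≈2.26, P33 20/24≈0.833.
Take all of P34 (12 min, value 60) ; 39 min left.
Take all of P16 (16 min, value 43) ; 23 min left.
Take all of P17 (23 min, value 52) ; 0 min left.
Total value = 155.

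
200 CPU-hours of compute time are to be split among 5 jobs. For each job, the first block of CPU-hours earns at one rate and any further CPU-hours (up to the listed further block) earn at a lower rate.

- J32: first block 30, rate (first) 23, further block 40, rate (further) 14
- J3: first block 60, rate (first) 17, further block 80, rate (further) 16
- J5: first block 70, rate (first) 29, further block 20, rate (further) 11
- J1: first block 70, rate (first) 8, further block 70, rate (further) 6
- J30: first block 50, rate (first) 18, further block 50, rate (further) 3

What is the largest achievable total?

4470

Order all 10 blocks by rate: J5/T1 29 > J32/T1 23 > J30/T1 18 > J3/T1 17 > J3/T2 16 > J32/T2 14 > J5/T2 11 > J1/T1 8 > J1/T2 6 > J30/T2 3.
J5/T1 (29): +70 ; 130 left.
J32 T1 at 23: fill all 30 ; 100 left.
Fill J30 T1 block (50 at 18) ; 50 left.
J3/T1: +50 of 60 at 17; pool empty.
Total = 29×70 + 23×30 + 18×50 + 17×50 = 4470.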